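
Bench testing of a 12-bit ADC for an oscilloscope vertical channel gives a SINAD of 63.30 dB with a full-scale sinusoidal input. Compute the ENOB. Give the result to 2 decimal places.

ENOB = (63.30 − 1.76)/6.02 = 10.2226 bits.

10.22 bits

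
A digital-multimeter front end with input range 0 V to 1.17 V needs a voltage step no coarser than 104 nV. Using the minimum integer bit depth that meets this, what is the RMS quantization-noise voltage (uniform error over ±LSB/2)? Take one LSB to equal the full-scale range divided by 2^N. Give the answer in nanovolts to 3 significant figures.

V_FS = 1.17 V.
Required number of levels: 1.17/104 nV = 1.1250e7; smallest N with 2^N ≥ that is 24.
Step size = 1.17/16777216 V = 69.737 nV.
RMS noise = LSB/√12 = 20.1 nV.

20.1 nV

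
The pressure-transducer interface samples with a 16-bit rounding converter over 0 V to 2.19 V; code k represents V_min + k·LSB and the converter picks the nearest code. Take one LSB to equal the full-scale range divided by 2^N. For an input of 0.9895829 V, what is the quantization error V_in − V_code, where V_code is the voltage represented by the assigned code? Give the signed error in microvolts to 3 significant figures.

V_FS = 2.19 V. LSB = 2.19 V / 2^16 ≈ 33.42 µV.
Position in LSBs: (0.9895829 − (0)) × 65536/2.19 = 29613.3812; rounding gives k = 29613.
V_code = 0 + (29613/65536) × 2.19 = 0.98957015991 V.
e = 0.9895829 − (0.98957015991) = +12.7 µV.

+12.7 µV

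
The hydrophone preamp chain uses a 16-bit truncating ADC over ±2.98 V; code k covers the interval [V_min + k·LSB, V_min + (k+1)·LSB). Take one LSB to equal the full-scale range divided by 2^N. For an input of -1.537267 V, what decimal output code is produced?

Full-scale range = 2.98 V − (-2.98 V) = 5.96 V. LSB = 5.96 V / 2^16 ≈ 90.94 µV.
(V_in − V_min) × 2^16/range = (-1.537267 − (-2.98)) × 65536/5.96 = 15864.253.
Floor → code = 15864.

15864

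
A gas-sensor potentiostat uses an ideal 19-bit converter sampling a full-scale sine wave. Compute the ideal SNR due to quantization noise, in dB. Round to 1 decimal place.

6.02(19) + 1.76 = 114.38 + 1.76 = 116.14 dB.

116.1 dB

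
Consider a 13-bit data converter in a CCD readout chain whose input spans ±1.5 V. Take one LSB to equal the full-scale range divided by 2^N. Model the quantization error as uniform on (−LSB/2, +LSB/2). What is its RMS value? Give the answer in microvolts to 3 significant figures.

106 µV

Full-scale range = 1.5 V − (-1.5 V) = 3 V.
LSB = 3 V / 2^13 = 366.21 µV.
σ_q = LSB/√12 = 366.21 µV/3.4641 = 106 µV.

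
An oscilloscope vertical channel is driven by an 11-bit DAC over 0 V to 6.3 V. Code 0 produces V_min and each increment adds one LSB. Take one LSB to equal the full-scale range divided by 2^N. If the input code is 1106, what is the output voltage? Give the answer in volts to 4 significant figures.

Span = 6.3 V. LSB = 6.3 V / 2^11.
Output = V_min + (1106/2048) × range = 0 + 0.540039 × 6.3 V
      = 0 + 3.40225 = 3.40225 V.

3.402 V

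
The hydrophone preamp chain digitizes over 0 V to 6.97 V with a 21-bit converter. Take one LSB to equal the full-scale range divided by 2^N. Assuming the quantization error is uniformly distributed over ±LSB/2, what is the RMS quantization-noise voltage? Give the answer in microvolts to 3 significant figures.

0.959 µV

V_FS = 6.97 V.
One LSB is 6.97 V / 2097152 = 3.3236 µV.
σ_q = LSB/√12 = 3.3236 µV/3.4641 = 0.959 µV.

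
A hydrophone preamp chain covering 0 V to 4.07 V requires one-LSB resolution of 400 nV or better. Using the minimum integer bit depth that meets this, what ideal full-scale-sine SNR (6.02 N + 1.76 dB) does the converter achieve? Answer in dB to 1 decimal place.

Range is 4.07 V.
Need 2^N ≥ 4.07 V / 400 nV = 1.018e7 → N_min = 24.
6.02(24) + 1.76 = 146.24 dB.

146.2 dB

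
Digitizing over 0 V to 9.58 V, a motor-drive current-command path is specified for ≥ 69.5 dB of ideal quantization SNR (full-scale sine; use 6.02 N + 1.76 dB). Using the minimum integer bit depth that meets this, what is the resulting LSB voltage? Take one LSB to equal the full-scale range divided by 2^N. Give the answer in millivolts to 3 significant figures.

2.34 mV

Span = 9.58 V.
Required N = ⌈(69.5 − 1.76)/6.02⌉ = ⌈11.252⌉ = 12.
Step size = 9.58/4096 V = 2.34 mV.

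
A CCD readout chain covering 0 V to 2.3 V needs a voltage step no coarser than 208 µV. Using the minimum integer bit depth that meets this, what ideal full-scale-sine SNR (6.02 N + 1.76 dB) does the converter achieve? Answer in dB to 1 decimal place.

86.0 dB

Full-scale range = 2.3 V.
Need 2^N ≥ 2.3 V / 208 µV = 11060 → N_min = 14.
SNR = 6.02 × 14 + 1.76 = 86.04 dB.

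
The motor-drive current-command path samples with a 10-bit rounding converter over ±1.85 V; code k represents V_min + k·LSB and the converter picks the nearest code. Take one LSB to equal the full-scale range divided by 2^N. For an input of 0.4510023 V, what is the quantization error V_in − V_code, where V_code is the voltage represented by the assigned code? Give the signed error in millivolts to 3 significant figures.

Span: 1.85 V − (-1.85 V) = 3.7 V. LSB = 3.7 V / 2^10 ≈ 3.613 mV.
(V_in − V_min)/LSB = (0.4510023 − (-1.85)) × 1024/3.7 = 636.8179 → nearest code k = 637.
Reconstructed level: -1.85 + 637 × 3.7/1024 V = 0.4516601563 V.
Error = V_in − V_code = 0.4510023 − (0.4516601563) = −0.658 mV.

−0.658 mV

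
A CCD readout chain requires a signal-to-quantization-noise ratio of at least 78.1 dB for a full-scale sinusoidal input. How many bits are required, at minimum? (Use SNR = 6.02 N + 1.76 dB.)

Required N = ⌈(78.1 − 1.76)/6.02⌉ = ⌈12.681⌉ = 13.

13 bits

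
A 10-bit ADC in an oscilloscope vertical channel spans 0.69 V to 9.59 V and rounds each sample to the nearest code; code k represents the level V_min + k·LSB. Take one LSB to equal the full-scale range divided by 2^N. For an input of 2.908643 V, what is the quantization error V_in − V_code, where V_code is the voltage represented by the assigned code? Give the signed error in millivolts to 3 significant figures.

Full-scale range = 9.59 V − (0.69 V) = 8.9 V. LSB = 8.9 V / 2^10 ≈ 8.691 mV.
(2.908643 − (0.69)) / LSB = 2.218643 × 1024/8.9 = 255.2686. Nearest integer: k = 255.
V_code = V_min + k × range/2^10 = 0.69 + 255 × 8.9/1024 = 2.906308594 V.
Error = V_in − V_code = 2.908643 − (2.906308594) = +2.33 mV.

+2.33 mV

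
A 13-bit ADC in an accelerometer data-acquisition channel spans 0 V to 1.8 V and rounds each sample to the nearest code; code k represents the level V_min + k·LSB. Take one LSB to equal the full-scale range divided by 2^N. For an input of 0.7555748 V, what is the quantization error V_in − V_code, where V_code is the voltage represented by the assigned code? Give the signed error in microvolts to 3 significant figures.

Range is 1.8 V. LSB = 1.8 V / 2^13 ≈ 219.7 µV.
(V_in − V_min)/LSB = (0.7555748 − (0)) × 8192/1.8 = 3438.7049 → nearest code k = 3439.
V_code = 0 + (3439/8192) × 1.8 = 0.7556396484 V.
e = 0.7555748 − (0.7556396484) = −64.8 µV.

−64.8 µV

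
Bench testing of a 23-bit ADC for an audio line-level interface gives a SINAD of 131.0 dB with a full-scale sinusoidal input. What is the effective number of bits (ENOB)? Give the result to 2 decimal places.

ENOB = (131.0 − 1.76)/6.02 = 21.4684 bits.

21.47 bits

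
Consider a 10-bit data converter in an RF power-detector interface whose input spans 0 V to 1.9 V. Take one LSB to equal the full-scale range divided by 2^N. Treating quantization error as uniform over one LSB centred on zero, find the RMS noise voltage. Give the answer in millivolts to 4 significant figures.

V_FS = 1.9 V.
One LSB is 1.9 V / 1024 = 1.85547 mV.
σ_q = LSB/√12 = 1.85547 mV/3.4641 = 0.5356 mV.

0.5356 mV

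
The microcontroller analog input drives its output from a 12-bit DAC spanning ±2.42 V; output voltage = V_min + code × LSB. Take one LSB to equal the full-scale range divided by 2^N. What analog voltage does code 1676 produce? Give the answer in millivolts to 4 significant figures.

-439.6 mV

The full-scale span is 2.42 − (-2.42) = 4.84 V. LSB = 4.84 V / 2^12.
V_out = V_min + code × LSB = -2.42 V + 1676 × 4.84 V / 4096
      = -2.42 + 1.98043 = -0.439570 V.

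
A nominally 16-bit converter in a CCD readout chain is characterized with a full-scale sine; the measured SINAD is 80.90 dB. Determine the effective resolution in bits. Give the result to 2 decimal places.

(80.90 − 1.76) / 6.02 = 79.14/6.02 = 13.1462 effective bits.

13.15 bits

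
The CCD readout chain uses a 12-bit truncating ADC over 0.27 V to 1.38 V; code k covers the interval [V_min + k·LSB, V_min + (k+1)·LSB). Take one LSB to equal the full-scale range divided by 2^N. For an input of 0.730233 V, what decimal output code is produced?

1698

Range = 1.38 − (0.27) = 1.11 V. LSB = 1.11 V / 2^12 ≈ 271.0 µV.
V_in − V_min = 0.730233 − (0.27) = 0.460233 V.
Divide by LSB: 0.460233 × 4096/1.11 = 1698.3012.
Truncating gives code 1698.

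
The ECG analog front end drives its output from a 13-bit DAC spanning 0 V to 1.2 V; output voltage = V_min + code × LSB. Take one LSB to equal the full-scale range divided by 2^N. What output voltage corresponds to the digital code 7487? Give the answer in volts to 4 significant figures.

Full-scale range = 1.2 V. LSB = 1.2 V / 2^13.
V_out = V_min + code × LSB = 0 V + 7487 × 1.2 V / 8192
      = 0 V + 1.09673 V = 1.09673 V.

1.097 V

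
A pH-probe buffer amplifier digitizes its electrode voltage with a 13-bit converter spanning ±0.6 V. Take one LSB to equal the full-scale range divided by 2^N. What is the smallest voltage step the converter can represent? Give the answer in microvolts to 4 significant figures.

146.5 µV

Full-scale range = 0.6 V − (-0.6 V) = 1.2 V.
Number of codes = 2^13 = 8192.
Step size = 1.2/8192 V = 146.5 µV.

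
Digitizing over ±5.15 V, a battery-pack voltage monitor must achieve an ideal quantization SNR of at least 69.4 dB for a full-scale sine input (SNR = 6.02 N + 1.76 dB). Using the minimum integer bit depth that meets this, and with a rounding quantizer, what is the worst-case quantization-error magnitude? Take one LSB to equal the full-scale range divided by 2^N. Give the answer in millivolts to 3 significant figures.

Range = 5.15 − (-5.15) = 10.3 V.
N ≥ (69.4 − 1.76)/6.02 = 11.236 → N_min = 12.
One LSB is 10.3 V / 4096 = 2.5146 mV.
Max error for round-to-nearest is LSB/2 = 1.26 mV.

1.26 mV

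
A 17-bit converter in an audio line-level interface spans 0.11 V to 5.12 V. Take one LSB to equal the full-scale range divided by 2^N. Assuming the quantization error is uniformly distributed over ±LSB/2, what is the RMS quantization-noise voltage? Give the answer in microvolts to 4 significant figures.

11.03 µV

The full-scale span is 5.12 − (0.11) = 5.01 V.
LSB = 5.01 V ÷ 2^17 = 5.01/131072 V = 38.2233 µV.
For a uniform distribution on [−LSB/2, +LSB/2], V_rms = LSB/√12 = 38.2233 µV/3.4641 = 11.03 µV.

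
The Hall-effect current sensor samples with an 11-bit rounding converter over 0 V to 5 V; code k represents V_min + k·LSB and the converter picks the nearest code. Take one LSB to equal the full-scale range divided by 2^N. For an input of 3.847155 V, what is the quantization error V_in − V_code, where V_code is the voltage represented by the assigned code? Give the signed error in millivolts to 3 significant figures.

Full-scale range = 5 V. LSB = 5 V / 2^11 ≈ 2.441 mV.
(3.847155 − (0)) / LSB = 3.847155 × 2048/5 = 1575.7947. Nearest integer: k = 1576.
Reconstructed level: 0 + 1576 × 5/2048 V = 3.847656250 V.
e = 3.847155 − (3.847656250) = −0.501 mV.

−0.501 mV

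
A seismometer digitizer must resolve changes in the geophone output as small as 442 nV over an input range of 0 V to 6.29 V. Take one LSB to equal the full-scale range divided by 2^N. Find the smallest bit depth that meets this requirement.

24 bits

Full-scale range = 6.29 V.
Required number of levels: 6.29/442 nV = 1.4231e7; smallest N with 2^N ≥ that is 24.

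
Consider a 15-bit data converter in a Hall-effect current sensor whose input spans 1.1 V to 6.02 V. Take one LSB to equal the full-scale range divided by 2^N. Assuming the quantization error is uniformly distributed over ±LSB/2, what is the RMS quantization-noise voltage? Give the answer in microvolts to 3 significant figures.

43.3 µV

Full-scale range = 6.02 V − (1.1 V) = 4.92 V.
Step size = 4.92/32768 V = 150.15 µV.
RMS of a uniform error over width LSB is LSB/√12 = 43.3 µV.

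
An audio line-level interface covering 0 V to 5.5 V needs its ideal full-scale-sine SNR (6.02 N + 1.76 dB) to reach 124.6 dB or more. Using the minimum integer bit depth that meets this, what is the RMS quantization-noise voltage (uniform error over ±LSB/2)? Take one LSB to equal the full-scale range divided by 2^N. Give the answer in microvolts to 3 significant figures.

Full-scale range = 5.5 V.
N ≥ (124.6 − 1.76)/6.02 = 20.405 → N_min = 21.
Step size = 5.5/2097152 V = 2.6226 µV.
RMS noise = LSB/√12 = 0.757 µV.

0.757 µV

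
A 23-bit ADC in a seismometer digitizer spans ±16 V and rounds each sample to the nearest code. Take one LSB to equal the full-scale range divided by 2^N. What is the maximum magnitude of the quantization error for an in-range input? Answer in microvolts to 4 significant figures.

1.907 µV

Range = 16 − (-16) = 32 V.
One LSB is 32 V / 8388608 = 3.81470 µV.
Worst-case error for round-to-nearest is half an LSB: 1.907 µV.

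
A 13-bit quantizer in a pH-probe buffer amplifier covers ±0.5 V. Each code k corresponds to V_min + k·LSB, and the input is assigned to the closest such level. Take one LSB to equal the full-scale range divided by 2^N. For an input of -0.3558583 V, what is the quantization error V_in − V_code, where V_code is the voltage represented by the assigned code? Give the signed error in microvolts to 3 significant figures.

−23.3 µV

Span: 0.5 V − (-0.5 V) = 1 V. LSB = 1 V / 2^13 ≈ 122.1 µV.
Position in LSBs: (-0.3558583 − (-0.5)) × 8192/1 = 1180.8088; rounding gives k = 1181.
V_code = V_min + k × range/2^13 = -0.5 + 1181 × 1/8192 = -0.3558349609 V.
e = -0.3558583 − (-0.3558349609) = −23.3 µV.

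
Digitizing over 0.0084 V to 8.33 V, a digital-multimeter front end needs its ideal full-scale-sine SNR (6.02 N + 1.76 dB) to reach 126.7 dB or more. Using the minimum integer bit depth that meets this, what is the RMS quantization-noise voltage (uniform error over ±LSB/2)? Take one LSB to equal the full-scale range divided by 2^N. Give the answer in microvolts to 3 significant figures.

Full-scale range = 8.33 V − (0.0084 V) = 8.3216 V.
Solving 6.02 N ≥ 126.7 − 1.76: N ≥ 20.754. Round up → N = 21.
One LSB is 8.3216 V / 2097152 = 3.9680 µV.
σ_q = LSB/√12 = 3.9680 µV/3.4641 = 1.15 µV.

1.15 µV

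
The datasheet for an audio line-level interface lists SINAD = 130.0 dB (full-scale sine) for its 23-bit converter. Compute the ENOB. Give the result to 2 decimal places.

21.30 bits

(130.0 − 1.76) / 6.02 = 128.24/6.02 = 21.3023 effective bits.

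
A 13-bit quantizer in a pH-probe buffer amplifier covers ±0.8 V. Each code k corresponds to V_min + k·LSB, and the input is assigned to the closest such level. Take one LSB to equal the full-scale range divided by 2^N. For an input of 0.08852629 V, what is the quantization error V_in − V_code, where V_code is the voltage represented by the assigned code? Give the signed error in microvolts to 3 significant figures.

Span: 0.8 V − (-0.8 V) = 1.6 V. LSB = 1.6 V / 2^13 ≈ 195.3 µV.
(0.08852629 − (-0.8)) / LSB = 0.88852629 × 8192/1.6 = 4549.2546. Nearest integer: k = 4549.
Reconstructed level: -0.8 + 4549 × 1.6/8192 V = 0.08847656250 V.
V_in − V_code = 0.08852629 − (0.08847656250) = +49.7 µV.

+49.7 µV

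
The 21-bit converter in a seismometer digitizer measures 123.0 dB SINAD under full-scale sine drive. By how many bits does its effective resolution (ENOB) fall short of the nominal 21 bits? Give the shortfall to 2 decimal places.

N_eff = (123.0 − 1.76)/6.02 = 20.1395 bits.
Shortfall = 21 − 20.1395 = 0.8605 bits.

0.86 bits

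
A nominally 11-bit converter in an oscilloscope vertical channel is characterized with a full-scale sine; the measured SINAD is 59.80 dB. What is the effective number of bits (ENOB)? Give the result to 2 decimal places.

9.64 bits

Inverting SNR = 6.02 N + 1.76: N_eff = (59.80 − 1.76)/6.02 = 9.6412.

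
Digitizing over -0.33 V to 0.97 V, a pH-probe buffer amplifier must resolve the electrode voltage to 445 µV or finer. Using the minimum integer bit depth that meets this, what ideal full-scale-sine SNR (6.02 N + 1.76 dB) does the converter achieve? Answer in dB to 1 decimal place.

74.0 dB

Range = 0.97 − (-0.33) = 1.3 V.
Need 2^N ≥ 1.3 V / 445 µV = 2921 → N_min = 12.
6.02(12) + 1.76 = 74.00 dB.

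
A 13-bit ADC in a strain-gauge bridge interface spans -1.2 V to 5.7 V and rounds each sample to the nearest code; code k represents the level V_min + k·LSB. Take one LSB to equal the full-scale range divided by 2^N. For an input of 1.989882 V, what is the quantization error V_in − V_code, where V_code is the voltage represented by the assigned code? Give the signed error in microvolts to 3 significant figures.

The full-scale span is 5.7 − (-1.2) = 6.9 V. LSB = 6.9 V / 2^13 ≈ 0.8423 mV.
(V_in − V_min)/LSB = (1.989882 − (-1.2)) × 8192/6.9 = 3787.1758 → nearest code k = 3787.
V_code = -1.2 + (3787/8192) × 6.9 = 1.989733887 V.
V_in − V_code = 1.989882 − (1.989733887) = +148 µV.

+148 µV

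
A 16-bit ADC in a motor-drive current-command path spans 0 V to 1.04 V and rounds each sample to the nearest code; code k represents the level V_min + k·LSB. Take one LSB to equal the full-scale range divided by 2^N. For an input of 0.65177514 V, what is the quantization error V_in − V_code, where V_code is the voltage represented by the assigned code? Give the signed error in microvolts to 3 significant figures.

−2.20 µV

Span = 1.04 V. LSB = 1.04 V / 2^16 ≈ 15.87 µV.
(0.65177514 − (0)) / LSB = 0.65177514 × 65536/1.04 = 41071.8611. Nearest integer: k = 41072.
Reconstructed level: 0 + 41072 × 1.04/65536 V = 0.65177734375 V.
Error = V_in − V_code = 0.65177514 − (0.65177734375) = −2.20 µV.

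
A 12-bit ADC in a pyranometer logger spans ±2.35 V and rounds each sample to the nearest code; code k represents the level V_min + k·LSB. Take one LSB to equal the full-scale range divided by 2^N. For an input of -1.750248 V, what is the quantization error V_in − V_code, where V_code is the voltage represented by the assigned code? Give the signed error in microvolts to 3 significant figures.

−370 µV

Span: 2.35 V − (-2.35 V) = 4.7 V. LSB = 4.7 V / 2^12 ≈ 1.147 mV.
(V_in − V_min)/LSB = (-1.750248 − (-2.35)) × 4096/4.7 = 522.6775 → nearest code k = 523.
Reconstructed level: -2.35 + 523 × 4.7/4096 V = -1.749877930 V.
Error = V_in − V_code = -1.750248 − (-1.749877930) = −370 µV.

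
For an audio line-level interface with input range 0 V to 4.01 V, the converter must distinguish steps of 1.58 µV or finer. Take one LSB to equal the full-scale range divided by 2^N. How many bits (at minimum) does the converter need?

Range is 4.01 V.
Required number of levels: 4.01/1.58 µV = 2.5380e6; smallest N with 2^N ≥ that is 22.

22 bits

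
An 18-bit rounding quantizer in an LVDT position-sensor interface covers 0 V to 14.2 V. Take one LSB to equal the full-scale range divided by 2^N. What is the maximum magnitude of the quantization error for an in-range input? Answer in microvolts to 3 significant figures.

27.1 µV

Full-scale range = 14.2 V.
One LSB is 14.2 V / 262144 = 54.169 µV.
|e|_max = LSB/2 = 27.1 µV.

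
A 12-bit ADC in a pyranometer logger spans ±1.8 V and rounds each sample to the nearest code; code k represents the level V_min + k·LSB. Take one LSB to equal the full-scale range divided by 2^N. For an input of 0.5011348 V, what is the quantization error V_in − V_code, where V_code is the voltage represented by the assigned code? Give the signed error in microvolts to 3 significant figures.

Range = 1.8 − (-1.8) = 3.6 V. LSB = 3.6 V / 2^12 ≈ 0.8789 mV.
(0.5011348 − (-1.8)) / LSB = 2.3011348 × 4096/3.6 = 2618.1800. Nearest integer: k = 2618.
Reconstructed level: -1.8 + 2618 × 3.6/4096 V = 0.5009765625 V.
V_in − V_code = 0.5011348 − (0.5009765625) = +158 µV.

+158 µV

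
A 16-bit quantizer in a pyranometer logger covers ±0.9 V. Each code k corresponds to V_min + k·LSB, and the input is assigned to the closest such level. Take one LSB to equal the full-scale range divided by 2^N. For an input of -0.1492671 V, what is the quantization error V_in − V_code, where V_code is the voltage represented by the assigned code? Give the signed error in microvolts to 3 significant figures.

+9.63 µV

Full-scale range = 0.9 V − (-0.9 V) = 1.8 V. LSB = 1.8 V / 2^16 ≈ 27.47 µV.
(V_in − V_min)/LSB = (-0.1492671 − (-0.9)) × 65536/1.8 = 27333.3507 → nearest code k = 27333.
V_code = V_min + k × range/2^16 = -0.9 + 27333 × 1.8/65536 = -0.14927673340 V.
Error = V_in − V_code = -0.1492671 − (-0.14927673340) = +9.63 µV.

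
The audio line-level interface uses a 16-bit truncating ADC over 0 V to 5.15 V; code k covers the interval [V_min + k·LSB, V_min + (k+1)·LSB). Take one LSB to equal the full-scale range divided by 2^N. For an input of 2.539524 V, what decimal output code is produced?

32316

Span = 5.15 V. LSB = 5.15 V / 2^16 ≈ 78.58 µV.
code = ⌊(V_in − V_min)/LSB⌋ = ⌊(V_in − V_min) × 2^16 / range⌋
     = ⌊(2.539524 − (0)) × 65536 / 5.15⌋ = ⌊2.539524 × 65536/5.15⌋
     = ⌊32316.552⌋ = 32316.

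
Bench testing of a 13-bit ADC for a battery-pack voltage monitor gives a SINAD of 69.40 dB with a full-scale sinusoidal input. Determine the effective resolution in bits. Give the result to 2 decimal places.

ENOB = (SINAD − 1.76) / 6.02 = (69.40 − 1.76) / 6.02 = 67.64 / 6.02 = 11.2359.

11.24 bits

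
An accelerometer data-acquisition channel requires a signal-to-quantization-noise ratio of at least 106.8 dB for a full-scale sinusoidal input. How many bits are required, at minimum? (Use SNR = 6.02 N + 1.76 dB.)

Solving 6.02 N ≥ 106.8 − 1.76: N ≥ 17.449. Round up → N = 18.

18 bits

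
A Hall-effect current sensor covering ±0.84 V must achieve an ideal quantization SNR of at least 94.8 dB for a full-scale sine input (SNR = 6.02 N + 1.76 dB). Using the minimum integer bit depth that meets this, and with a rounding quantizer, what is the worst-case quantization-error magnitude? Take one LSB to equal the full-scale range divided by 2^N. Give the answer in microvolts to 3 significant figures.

Full-scale range = 0.84 V − (-0.84 V) = 1.68 V.
6.02 N + 1.76 ≥ 94.8 gives N ≥ 15.455, so the minimum integer is 16.
LSB = 1.68 V / 2^16 = 25.635 µV.
Max error for round-to-nearest is LSB/2 = 12.8 µV.

12.8 µV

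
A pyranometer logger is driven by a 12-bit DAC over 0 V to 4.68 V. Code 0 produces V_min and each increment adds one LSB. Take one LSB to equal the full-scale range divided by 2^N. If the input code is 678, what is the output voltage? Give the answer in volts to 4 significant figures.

Span = 4.68 V. LSB = 4.68 V / 2^12.
V_out = 0 + 678 × (4.68/4096) V
      = 0 V + 0.774668 V = 0.774668 V.

0.7747 V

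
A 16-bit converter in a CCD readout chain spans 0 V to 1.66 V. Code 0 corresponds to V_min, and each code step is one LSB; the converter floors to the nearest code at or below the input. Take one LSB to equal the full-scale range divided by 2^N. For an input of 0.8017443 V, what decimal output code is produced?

V_FS = 1.66 V. LSB = 1.66 V / 2^16 ≈ 25.33 µV.
code = ⌊(V_in − V_min)/LSB⌋ = ⌊(V_in − V_min) × 2^16 / range⌋
     = ⌊(0.8017443 − (0)) × 65536 / 1.66⌋ = ⌊0.8017443 × 65536/1.66⌋
     = ⌊31652.479⌋ = 31652.

31652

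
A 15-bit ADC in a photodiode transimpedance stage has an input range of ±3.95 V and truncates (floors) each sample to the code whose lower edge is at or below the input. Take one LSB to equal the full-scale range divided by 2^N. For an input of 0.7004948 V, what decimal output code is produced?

The full-scale span is 3.95 − (-3.95) = 7.9 V. LSB = 7.9 V / 2^15 ≈ 241.1 µV.
(V_in − V_min) × 2^15/range = (0.7004948 − (-3.95)) × 32768/7.9 = 19289.546.
Floor → code = 19289.

19289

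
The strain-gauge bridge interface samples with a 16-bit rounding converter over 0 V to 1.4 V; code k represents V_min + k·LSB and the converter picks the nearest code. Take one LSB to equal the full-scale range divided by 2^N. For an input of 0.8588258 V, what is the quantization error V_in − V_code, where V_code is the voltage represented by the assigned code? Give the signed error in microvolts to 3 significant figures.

−2.94 µV

V_FS = 1.4 V. LSB = 1.4 V / 2^16 ≈ 21.36 µV.
(V_in − V_min)/LSB = (0.8588258 − (0)) × 65536/1.4 = 40202.8626 → nearest code k = 40203.
Reconstructed level: 0 + 40203 × 1.4/65536 V = 0.85882873535 V.
e = 0.8588258 − (0.85882873535) = −2.94 µV.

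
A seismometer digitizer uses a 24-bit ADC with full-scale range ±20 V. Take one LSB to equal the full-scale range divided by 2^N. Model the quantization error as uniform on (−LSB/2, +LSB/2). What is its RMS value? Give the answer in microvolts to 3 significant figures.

0.688 µV

Range = 20 − (-20) = 40 V.
LSB = 40 V / 2^24 = 2.3842 µV.
σ_q = LSB/√12 = 2.3842 µV/3.4641 = 0.688 µV.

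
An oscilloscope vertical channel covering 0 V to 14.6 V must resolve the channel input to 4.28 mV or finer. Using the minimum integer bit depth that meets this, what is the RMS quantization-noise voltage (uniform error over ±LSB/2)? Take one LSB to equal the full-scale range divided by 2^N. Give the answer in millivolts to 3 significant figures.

1.03 mV

Range is 14.6 V.
Levels needed ≥ 14.6/4.28 mV = 3411. 2^12 = 4096 suffices, so N_min = 12.
Step size = 14.6/4096 V = 3.5645 mV.
RMS noise = LSB/√12 = 1.03 mV.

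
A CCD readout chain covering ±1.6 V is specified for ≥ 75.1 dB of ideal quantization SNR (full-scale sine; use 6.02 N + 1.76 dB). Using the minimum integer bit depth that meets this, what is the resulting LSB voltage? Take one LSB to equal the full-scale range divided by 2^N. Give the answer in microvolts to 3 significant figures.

391 µV

Span: 1.6 V − (-1.6 V) = 3.2 V.
Required N = ⌈(75.1 − 1.76)/6.02⌉ = ⌈12.183⌉ = 13.
One LSB is 3.2 V / 8192 = 391 µV.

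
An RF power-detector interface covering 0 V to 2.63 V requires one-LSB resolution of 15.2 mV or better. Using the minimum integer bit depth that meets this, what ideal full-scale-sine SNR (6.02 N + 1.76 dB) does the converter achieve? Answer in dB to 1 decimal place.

Span = 2.63 V.
Need 2^N ≥ 2.63 V / 15.2 mV = 173.0 → N_min = 8.
6.02(8) + 1.76 = 49.92 dB.

49.9 dB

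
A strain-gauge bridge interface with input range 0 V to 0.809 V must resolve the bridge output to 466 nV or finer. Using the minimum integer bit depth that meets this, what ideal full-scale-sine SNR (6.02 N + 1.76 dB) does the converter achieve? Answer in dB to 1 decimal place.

Range is 0.809 V.
Levels needed ≥ 0.809/466 nV = 1.736e6. 2^21 = 2097152 suffices, so N_min = 21.
6.02(21) + 1.76 = 128.18 dB.

128.2 dB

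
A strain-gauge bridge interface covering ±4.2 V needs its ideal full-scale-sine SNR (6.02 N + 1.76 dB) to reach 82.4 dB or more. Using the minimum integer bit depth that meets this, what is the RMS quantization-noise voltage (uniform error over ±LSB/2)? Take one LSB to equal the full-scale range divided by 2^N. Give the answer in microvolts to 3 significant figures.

The full-scale span is 4.2 − (-4.2) = 8.4 V.
Solving 6.02 N ≥ 82.4 − 1.76: N ≥ 13.395. Round up → N = 14.
LSB = 8.4 V ÷ 2^14 = 8.4/16384 V = 0.51270 mV.
σ_q = LSB/√12 = 0.51270 mV/3.4641 = 148 µV.

148 µV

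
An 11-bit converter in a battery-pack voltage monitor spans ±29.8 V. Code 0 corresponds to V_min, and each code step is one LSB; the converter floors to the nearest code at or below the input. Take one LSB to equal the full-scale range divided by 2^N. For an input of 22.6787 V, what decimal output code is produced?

1803

Span: 29.8 V − (-29.8 V) = 59.6 V. LSB = 59.6 V / 2^11 ≈ 29.10 mV.
(V_in − V_min) × 2^11/range = (22.6787 − (-29.8)) × 2048/59.6 = 1803.295.
Floor → code = 1803.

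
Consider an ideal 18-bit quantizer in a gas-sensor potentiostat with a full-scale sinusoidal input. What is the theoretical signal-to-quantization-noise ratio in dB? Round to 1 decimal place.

For an ideal N-bit converter with full-scale sine input, SNR = 6.02 N + 1.76 dB. SNR = 6.02 × 18 + 1.76 = 108.36 + 1.76 = 110.12 dB.

110.1 dB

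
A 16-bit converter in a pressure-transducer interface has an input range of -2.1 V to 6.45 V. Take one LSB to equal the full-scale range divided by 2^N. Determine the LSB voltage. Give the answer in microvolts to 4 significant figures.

Full-scale range = 6.45 V − (-2.1 V) = 8.55 V.
2^16 = 65536 levels.
LSB = 8.55 V ÷ 2^16 = 8.55/65536 V = 130.5 µV.

130.5 µV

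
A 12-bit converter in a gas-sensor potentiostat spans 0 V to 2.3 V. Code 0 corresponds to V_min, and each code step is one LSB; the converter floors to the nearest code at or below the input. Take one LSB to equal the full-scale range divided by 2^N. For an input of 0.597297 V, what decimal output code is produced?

1063

Range is 2.3 V. LSB = 2.3 V / 2^12 ≈ 0.5615 mV.
(V_in − V_min) × 2^12/range = (0.597297 − (0)) × 4096/2.3 = 1063.708.
Floor → code = 1063.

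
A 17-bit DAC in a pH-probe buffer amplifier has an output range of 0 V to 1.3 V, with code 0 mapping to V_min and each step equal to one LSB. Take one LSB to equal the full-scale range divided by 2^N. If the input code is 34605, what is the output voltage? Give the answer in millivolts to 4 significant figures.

343.2 mV

V_FS = 1.3 V. LSB = 1.3 V / 2^17.
V_out = V_min + code × LSB = 0 V + 34605 × 1.3 V / 131072
      = 0 V + 0.343220 V = 0.343220 V.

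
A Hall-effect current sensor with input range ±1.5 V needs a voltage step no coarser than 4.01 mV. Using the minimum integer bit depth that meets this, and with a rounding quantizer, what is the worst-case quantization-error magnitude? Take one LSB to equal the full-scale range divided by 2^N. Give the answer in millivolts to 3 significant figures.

1.46 mV

Full-scale range = 1.5 V − (-1.5 V) = 3 V.
Levels needed ≥ 3/4.01 mV = 748.1. 2^10 = 1024 suffices, so N_min = 10.
One LSB is 3 V / 1024 = 2.9297 mV.
Half an LSB is 1.46 mV.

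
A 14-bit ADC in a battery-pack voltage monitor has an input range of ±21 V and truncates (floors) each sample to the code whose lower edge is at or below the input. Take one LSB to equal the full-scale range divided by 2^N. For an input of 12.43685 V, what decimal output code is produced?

13043

Full-scale range = 21 V − (-21 V) = 42 V. LSB = 42 V / 2^14 ≈ 2.563 mV.
V_in − V_min = 12.43685 − (-21) = 33.43685 V.
Divide by LSB: 33.43685 × 16384/42 = 13043.5560.
Truncating gives code 13043.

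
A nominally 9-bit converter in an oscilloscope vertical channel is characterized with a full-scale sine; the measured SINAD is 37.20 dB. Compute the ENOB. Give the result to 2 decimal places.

5.89 bits

ENOB = (37.20 − 1.76)/6.02 = 5.8870 bits.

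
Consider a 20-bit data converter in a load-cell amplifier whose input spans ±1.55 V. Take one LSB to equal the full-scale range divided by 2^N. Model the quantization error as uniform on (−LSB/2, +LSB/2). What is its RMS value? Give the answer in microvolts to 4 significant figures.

Span: 1.55 V − (-1.55 V) = 3.1 V.
LSB = 3.1 V ÷ 2^20 = 3.1/1048576 V = 2.95639 µV.
σ_q = LSB/√12 = 2.95639 µV/3.4641 = 0.8534 µV.

0.8534 µV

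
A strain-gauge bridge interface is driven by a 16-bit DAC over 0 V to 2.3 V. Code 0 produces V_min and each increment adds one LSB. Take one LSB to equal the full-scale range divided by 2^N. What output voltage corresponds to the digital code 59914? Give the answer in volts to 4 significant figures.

2.103 V

Span = 2.3 V. LSB = 2.3 V / 2^16.
V_out = V_min + code × LSB = 0 V + 59914 × 2.3 V / 65536
      = 0 + 2.10269 = 2.10269 V.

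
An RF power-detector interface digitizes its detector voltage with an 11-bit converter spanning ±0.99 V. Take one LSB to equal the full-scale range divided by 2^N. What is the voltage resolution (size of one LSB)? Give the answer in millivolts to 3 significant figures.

0.967 mV

Full-scale range = 0.99 V − (-0.99 V) = 1.98 V.
There are 2^11 = 2048 steps.
LSB = 1.98 V / 2^11 = 0.967 mV.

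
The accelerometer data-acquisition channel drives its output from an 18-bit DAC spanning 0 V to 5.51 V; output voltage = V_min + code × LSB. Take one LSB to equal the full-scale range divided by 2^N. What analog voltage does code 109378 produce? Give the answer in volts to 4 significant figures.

Range is 5.51 V. LSB = 5.51 V / 2^18.
V_out = 0 + 109378 × (5.51/262144) V
      = 0 V + 2.29901 V = 2.29901 V.

2.299 V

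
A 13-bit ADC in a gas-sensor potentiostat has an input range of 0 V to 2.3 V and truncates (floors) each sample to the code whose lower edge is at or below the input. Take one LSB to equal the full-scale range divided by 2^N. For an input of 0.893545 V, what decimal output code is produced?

Full-scale range = 2.3 V. LSB = 2.3 V / 2^13 ≈ 280.8 µV.
V_in − V_min = 0.893545 − (0) = 0.893545 V.
Divide by LSB: 0.893545 × 8192/2.3 = 3182.5742.
Truncating gives code 3182.

3182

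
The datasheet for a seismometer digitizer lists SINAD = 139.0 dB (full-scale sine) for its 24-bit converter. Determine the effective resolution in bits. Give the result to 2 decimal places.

Inverting SNR = 6.02 N + 1.76: N_eff = (139.0 − 1.76)/6.02 = 22.7973.

22.80 bits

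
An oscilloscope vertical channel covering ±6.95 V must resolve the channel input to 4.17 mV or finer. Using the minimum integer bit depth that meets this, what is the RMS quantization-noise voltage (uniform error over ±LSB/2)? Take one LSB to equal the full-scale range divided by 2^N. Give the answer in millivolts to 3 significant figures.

0.980 mV

The full-scale span is 6.95 − (-6.95) = 13.9 V.
Need 2^N ≥ 13.9 V / 4.17 mV = 3333 → N_min = 12.
LSB = 13.9 V / 2^12 = 3.3936 mV.
V_rms = LSB/√12 = 0.980 mV.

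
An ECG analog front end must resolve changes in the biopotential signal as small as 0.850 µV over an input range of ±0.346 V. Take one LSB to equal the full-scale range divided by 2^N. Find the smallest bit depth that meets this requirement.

20 bits

Full-scale range = 0.346 V − (-0.346 V) = 0.692 V.
Levels needed ≥ 0.692/0.850 µV = 814100. 2^20 = 1048576 suffices, so N_min = 20.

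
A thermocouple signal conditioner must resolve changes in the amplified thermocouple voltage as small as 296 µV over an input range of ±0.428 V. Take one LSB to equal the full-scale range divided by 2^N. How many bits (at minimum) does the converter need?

Range = 0.428 − (-0.428) = 0.856 V.
Levels needed ≥ 0.856/296 µV = 2892. 2^12 = 4096 suffices, so N_min = 12.

12 bits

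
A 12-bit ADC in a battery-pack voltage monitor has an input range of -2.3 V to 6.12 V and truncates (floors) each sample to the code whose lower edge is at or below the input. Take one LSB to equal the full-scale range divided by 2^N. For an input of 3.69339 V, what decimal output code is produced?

2915

Range = 6.12 − (-2.3) = 8.42 V. LSB = 8.42 V / 2^12 ≈ 2.056 mV.
code = ⌊(V_in − V_min)/LSB⌋ = ⌊(V_in − V_min) × 2^12 / range⌋
     = ⌊(3.69339 − (-2.3)) × 4096 / 8.42⌋ = ⌊5.99339 × 4096/8.42⌋
     = ⌊2915.549⌋ = 2915.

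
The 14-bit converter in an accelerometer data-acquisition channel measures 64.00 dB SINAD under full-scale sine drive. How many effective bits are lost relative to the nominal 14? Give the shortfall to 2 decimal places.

3.66 bits

ENOB = (SINAD − 1.76)/6.02 = (64.00 − 1.76)/6.02 = 10.3389 bits.
Lost resolution: 14 − 10.3389 = 3.6611 bits.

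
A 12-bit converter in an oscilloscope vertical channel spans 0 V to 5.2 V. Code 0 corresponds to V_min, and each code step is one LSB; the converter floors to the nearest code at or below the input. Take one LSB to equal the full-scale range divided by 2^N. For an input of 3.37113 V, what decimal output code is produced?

Span = 5.2 V. LSB = 5.2 V / 2^12 ≈ 1.270 mV.
(V_in − V_min) × 2^12/range = (3.37113 − (0)) × 4096/5.2 = 2655.413.
Floor → code = 2655.

2655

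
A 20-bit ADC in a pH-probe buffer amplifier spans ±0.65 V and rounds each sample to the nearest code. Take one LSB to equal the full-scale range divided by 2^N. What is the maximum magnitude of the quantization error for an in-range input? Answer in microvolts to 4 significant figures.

0.6199 µV

Full-scale range = 0.65 V − (-0.65 V) = 1.3 V.
Step size = 1.3/1048576 V = 1.23978 µV.
A rounding quantizer has |error| ≤ LSB/2 = 0.6199 µV.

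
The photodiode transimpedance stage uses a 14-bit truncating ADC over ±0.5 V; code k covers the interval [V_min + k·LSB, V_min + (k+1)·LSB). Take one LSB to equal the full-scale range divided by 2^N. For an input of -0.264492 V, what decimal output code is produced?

3858

Span: 0.5 V − (-0.5 V) = 1 V. LSB = 1 V / 2^14 ≈ 61.04 µV.
code = ⌊(V_in − V_min)/LSB⌋ = ⌊(V_in − V_min) × 2^14 / range⌋
     = ⌊(-0.264492 − (-0.5)) × 16384 / 1⌋ = ⌊0.235508 × 16384/1⌋
     = ⌊3858.563⌋ = 3858.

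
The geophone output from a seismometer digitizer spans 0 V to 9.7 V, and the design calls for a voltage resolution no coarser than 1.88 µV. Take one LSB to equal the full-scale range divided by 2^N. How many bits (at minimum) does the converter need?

V_FS = 9.7 V.
Levels needed ≥ 9.7/1.88 µV = 5.160e6. 2^23 = 8388608 suffices, so N_min = 23.

23 bits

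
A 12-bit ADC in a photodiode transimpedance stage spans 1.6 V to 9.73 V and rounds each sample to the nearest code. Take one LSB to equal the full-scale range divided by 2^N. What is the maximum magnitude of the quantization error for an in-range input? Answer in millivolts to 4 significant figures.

Full-scale range = 9.73 V − (1.6 V) = 8.13 V.
One LSB is 8.13 V / 4096 = 1.98486 mV.
Worst-case error for round-to-nearest is half an LSB: 0.9924 mV.

0.9924 mV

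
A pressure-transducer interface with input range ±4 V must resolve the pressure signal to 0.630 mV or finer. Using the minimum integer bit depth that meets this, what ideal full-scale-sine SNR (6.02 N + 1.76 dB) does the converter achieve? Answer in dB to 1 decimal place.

86.0 dB

Full-scale range = 4 V − (-4 V) = 8 V.
Need 2^N ≥ 8 V / 0.630 mV = 12700 → N_min = 14.
6.02(14) + 1.76 = 86.04 dB.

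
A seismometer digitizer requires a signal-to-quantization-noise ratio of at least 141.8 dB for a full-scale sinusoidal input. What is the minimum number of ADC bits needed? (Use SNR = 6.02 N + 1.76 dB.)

24 bits

N ≥ (141.8 − 1.76)/6.02 = 23.262 → N_min = 24.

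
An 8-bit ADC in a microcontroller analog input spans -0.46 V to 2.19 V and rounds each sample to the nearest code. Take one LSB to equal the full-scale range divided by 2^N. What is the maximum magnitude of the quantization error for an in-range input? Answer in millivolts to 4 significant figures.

Range = 2.19 − (-0.46) = 2.65 V.
One LSB is 2.65 V / 256 = 10.3516 mV.
A rounding quantizer has |error| ≤ LSB/2 = 5.176 mV.

5.176 mV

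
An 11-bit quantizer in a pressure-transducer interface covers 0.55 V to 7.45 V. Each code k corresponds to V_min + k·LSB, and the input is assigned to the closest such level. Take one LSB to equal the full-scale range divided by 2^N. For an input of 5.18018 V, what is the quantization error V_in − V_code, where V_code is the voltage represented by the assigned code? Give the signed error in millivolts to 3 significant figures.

+0.981 mV

Range = 7.45 − (0.55) = 6.9 V. LSB = 6.9 V / 2^11 ≈ 3.369 mV.
(V_in − V_min)/LSB = (5.18018 − (0.55)) × 2048/6.9 = 1374.2911 → nearest code k = 1374.
V_code = 0.55 + (1374/2048) × 6.9 = 5.179199219 V.
V_in − V_code = 5.18018 − (5.179199219) = +0.981 mV.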